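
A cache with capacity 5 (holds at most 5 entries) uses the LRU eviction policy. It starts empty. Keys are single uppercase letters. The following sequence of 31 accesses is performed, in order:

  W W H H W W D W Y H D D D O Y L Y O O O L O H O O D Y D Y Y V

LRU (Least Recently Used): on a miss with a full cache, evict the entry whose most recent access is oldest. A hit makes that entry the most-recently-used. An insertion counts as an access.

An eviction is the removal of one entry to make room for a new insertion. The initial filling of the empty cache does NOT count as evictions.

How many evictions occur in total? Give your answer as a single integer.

LRU simulation (capacity=5):
  1. access W: MISS. Cache (LRU->MRU): [W]
  2. access W: HIT. Cache (LRU->MRU): [W]
  3. access H: MISS. Cache (LRU->MRU): [W H]
  4. access H: HIT. Cache (LRU->MRU): [W H]
  5. access W: HIT. Cache (LRU->MRU): [H W]
  6. access W: HIT. Cache (LRU->MRU): [H W]
  7. access D: MISS. Cache (LRU->MRU): [H W D]
  8. access W: HIT. Cache (LRU->MRU): [H D W]
  9. access Y: MISS. Cache (LRU->MRU): [H D W Y]
  10. access H: HIT. Cache (LRU->MRU): [D W Y H]
  11. access D: HIT. Cache (LRU->MRU): [W Y H D]
  12. access D: HIT. Cache (LRU->MRU): [W Y H D]
  13. access D: HIT. Cache (LRU->MRU): [W Y H D]
  14. access O: MISS. Cache (LRU->MRU): [W Y H D O]
  15. access Y: HIT. Cache (LRU->MRU): [W H D O Y]
  16. access L: MISS, evict W. Cache (LRU->MRU): [H D O Y L]
  17. access Y: HIT. Cache (LRU->MRU): [H D O L Y]
  18. access O: HIT. Cache (LRU->MRU): [H D L Y O]
  19. access O: HIT. Cache (LRU->MRU): [H D L Y O]
  20. access O: HIT. Cache (LRU->MRU): [H D L Y O]
  21. access L: HIT. Cache (LRU->MRU): [H D Y O L]
  22. access O: HIT. Cache (LRU->MRU): [H D Y L O]
  23. access H: HIT. Cache (LRU->MRU): [D Y L O H]
  24. access O: HIT. Cache (LRU->MRU): [D Y L H O]
  25. access O: HIT. Cache (LRU->MRU): [D Y L H O]
  26. access D: HIT. Cache (LRU->MRU): [Y L H O D]
  27. access Y: HIT. Cache (LRU->MRU): [L H O D Y]
  28. access D: HIT. Cache (LRU->MRU): [L H O Y D]
  29. access Y: HIT. Cache (LRU->MRU): [L H O D Y]
  30. access Y: HIT. Cache (LRU->MRU): [L H O D Y]
  31. access V: MISS, evict L. Cache (LRU->MRU): [H O D Y V]
Total: 24 hits, 7 misses, 2 evictions

Answer: 2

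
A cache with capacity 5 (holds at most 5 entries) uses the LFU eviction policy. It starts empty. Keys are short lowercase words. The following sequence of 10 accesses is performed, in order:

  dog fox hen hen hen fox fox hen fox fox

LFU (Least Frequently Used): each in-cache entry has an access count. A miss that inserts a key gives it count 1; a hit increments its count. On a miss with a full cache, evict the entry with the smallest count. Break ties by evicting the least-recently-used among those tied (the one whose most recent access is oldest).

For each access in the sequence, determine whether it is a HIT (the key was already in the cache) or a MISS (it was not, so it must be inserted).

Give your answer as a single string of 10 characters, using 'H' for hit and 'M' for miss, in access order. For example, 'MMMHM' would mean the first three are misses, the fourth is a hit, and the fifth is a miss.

LFU simulation (capacity=5):
  1. access dog: MISS. Cache: [dog(c=1)]
  2. access fox: MISS. Cache: [dog(c=1) fox(c=1)]
  3. access hen: MISS. Cache: [dog(c=1) fox(c=1) hen(c=1)]
  4. access hen: HIT, count now 2. Cache: [dog(c=1) fox(c=1) hen(c=2)]
  5. access hen: HIT, count now 3. Cache: [dog(c=1) fox(c=1) hen(c=3)]
  6. access fox: HIT, count now 2. Cache: [dog(c=1) fox(c=2) hen(c=3)]
  7. access fox: HIT, count now 3. Cache: [dog(c=1) hen(c=3) fox(c=3)]
  8. access hen: HIT, count now 4. Cache: [dog(c=1) fox(c=3) hen(c=4)]
  9. access fox: HIT, count now 4. Cache: [dog(c=1) hen(c=4) fox(c=4)]
  10. access fox: HIT, count now 5. Cache: [dog(c=1) hen(c=4) fox(c=5)]
Total: 7 hits, 3 misses, 0 evictions

Answer: MMMHHHHHHH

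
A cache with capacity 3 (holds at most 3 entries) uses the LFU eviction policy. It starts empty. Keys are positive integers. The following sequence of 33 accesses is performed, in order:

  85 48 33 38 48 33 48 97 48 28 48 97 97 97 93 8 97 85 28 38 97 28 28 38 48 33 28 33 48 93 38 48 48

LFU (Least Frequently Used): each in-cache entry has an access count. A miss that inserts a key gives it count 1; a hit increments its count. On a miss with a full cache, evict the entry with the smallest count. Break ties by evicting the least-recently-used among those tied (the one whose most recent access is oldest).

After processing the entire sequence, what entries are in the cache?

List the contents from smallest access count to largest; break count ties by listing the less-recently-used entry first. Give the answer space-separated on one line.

Answer: 38 97 48

Derivation:
LFU simulation (capacity=3):
  1. access 85: MISS. Cache: [85(c=1)]
  2. access 48: MISS. Cache: [85(c=1) 48(c=1)]
  3. access 33: MISS. Cache: [85(c=1) 48(c=1) 33(c=1)]
  4. access 38: MISS, evict 85(c=1). Cache: [48(c=1) 33(c=1) 38(c=1)]
  5. access 48: HIT, count now 2. Cache: [33(c=1) 38(c=1) 48(c=2)]
  6. access 33: HIT, count now 2. Cache: [38(c=1) 48(c=2) 33(c=2)]
  7. access 48: HIT, count now 3. Cache: [38(c=1) 33(c=2) 48(c=3)]
  8. access 97: MISS, evict 38(c=1). Cache: [97(c=1) 33(c=2) 48(c=3)]
  9. access 48: HIT, count now 4. Cache: [97(c=1) 33(c=2) 48(c=4)]
  10. access 28: MISS, evict 97(c=1). Cache: [28(c=1) 33(c=2) 48(c=4)]
  11. access 48: HIT, count now 5. Cache: [28(c=1) 33(c=2) 48(c=5)]
  12. access 97: MISS, evict 28(c=1). Cache: [97(c=1) 33(c=2) 48(c=5)]
  13. access 97: HIT, count now 2. Cache: [33(c=2) 97(c=2) 48(c=5)]
  14. access 97: HIT, count now 3. Cache: [33(c=2) 97(c=3) 48(c=5)]
  15. access 93: MISS, evict 33(c=2). Cache: [93(c=1) 97(c=3) 48(c=5)]
  16. access 8: MISS, evict 93(c=1). Cache: [8(c=1) 97(c=3) 48(c=5)]
  17. access 97: HIT, count now 4. Cache: [8(c=1) 97(c=4) 48(c=5)]
  18. access 85: MISS, evict 8(c=1). Cache: [85(c=1) 97(c=4) 48(c=5)]
  19. access 28: MISS, evict 85(c=1). Cache: [28(c=1) 97(c=4) 48(c=5)]
  20. access 38: MISS, evict 28(c=1). Cache: [38(c=1) 97(c=4) 48(c=5)]
  21. access 97: HIT, count now 5. Cache: [38(c=1) 48(c=5) 97(c=5)]
  22. access 28: MISS, evict 38(c=1). Cache: [28(c=1) 48(c=5) 97(c=5)]
  23. access 28: HIT, count now 2. Cache: [28(c=2) 48(c=5) 97(c=5)]
  24. access 38: MISS, evict 28(c=2). Cache: [38(c=1) 48(c=5) 97(c=5)]
  25. access 48: HIT, count now 6. Cache: [38(c=1) 97(c=5) 48(c=6)]
  26. access 33: MISS, evict 38(c=1). Cache: [33(c=1) 97(c=5) 48(c=6)]
  27. access 28: MISS, evict 33(c=1). Cache: [28(c=1) 97(c=5) 48(c=6)]
  28. access 33: MISS, evict 28(c=1). Cache: [33(c=1) 97(c=5) 48(c=6)]
  29. access 48: HIT, count now 7. Cache: [33(c=1) 97(c=5) 48(c=7)]
  30. access 93: MISS, evict 33(c=1). Cache: [93(c=1) 97(c=5) 48(c=7)]
  31. access 38: MISS, evict 93(c=1). Cache: [38(c=1) 97(c=5) 48(c=7)]
  32. access 48: HIT, count now 8. Cache: [38(c=1) 97(c=5) 48(c=8)]
  33. access 48: HIT, count now 9. Cache: [38(c=1) 97(c=5) 48(c=9)]
Total: 14 hits, 19 misses, 16 evictions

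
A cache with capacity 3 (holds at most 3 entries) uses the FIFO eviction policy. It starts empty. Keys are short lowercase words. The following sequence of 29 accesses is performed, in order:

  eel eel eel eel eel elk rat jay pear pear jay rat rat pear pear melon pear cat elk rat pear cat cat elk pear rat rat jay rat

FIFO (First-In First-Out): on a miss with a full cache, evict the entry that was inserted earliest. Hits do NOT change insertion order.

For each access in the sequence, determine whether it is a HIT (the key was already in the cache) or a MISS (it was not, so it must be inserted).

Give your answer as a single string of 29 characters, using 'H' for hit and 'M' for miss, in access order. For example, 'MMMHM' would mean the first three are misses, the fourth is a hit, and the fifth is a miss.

FIFO simulation (capacity=3):
  1. access eel: MISS. Cache (old->new): [eel]
  2. access eel: HIT. Cache (old->new): [eel]
  3. access eel: HIT. Cache (old->new): [eel]
  4. access eel: HIT. Cache (old->new): [eel]
  5. access eel: HIT. Cache (old->new): [eel]
  6. access elk: MISS. Cache (old->new): [eel elk]
  7. access rat: MISS. Cache (old->new): [eel elk rat]
  8. access jay: MISS, evict eel. Cache (old->new): [elk rat jay]
  9. access pear: MISS, evict elk. Cache (old->new): [rat jay pear]
  10. access pear: HIT. Cache (old->new): [rat jay pear]
  11. access jay: HIT. Cache (old->new): [rat jay pear]
  12. access rat: HIT. Cache (old->new): [rat jay pear]
  13. access rat: HIT. Cache (old->new): [rat jay pear]
  14. access pear: HIT. Cache (old->new): [rat jay pear]
  15. access pear: HIT. Cache (old->new): [rat jay pear]
  16. access melon: MISS, evict rat. Cache (old->new): [jay pear melon]
  17. access pear: HIT. Cache (old->new): [jay pear melon]
  18. access cat: MISS, evict jay. Cache (old->new): [pear melon cat]
  19. access elk: MISS, evict pear. Cache (old->new): [melon cat elk]
  20. access rat: MISS, evict melon. Cache (old->new): [cat elk rat]
  21. access pear: MISS, evict cat. Cache (old->new): [elk rat pear]
  22. access cat: MISS, evict elk. Cache (old->new): [rat pear cat]
  23. access cat: HIT. Cache (old->new): [rat pear cat]
  24. access elk: MISS, evict rat. Cache (old->new): [pear cat elk]
  25. access pear: HIT. Cache (old->new): [pear cat elk]
  26. access rat: MISS, evict pear. Cache (old->new): [cat elk rat]
  27. access rat: HIT. Cache (old->new): [cat elk rat]
  28. access jay: MISS, evict cat. Cache (old->new): [elk rat jay]
  29. access rat: HIT. Cache (old->new): [elk rat jay]
Total: 15 hits, 14 misses, 11 evictions

Answer: MHHHHMMMMHHHHHHMHMMMMMHMHMHMH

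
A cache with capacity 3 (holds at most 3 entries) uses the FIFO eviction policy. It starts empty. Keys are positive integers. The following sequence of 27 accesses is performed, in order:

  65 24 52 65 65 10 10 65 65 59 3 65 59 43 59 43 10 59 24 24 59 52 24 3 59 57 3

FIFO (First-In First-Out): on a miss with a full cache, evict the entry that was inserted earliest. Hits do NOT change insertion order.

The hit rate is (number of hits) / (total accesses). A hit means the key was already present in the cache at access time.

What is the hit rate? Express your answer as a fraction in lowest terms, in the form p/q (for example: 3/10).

Answer: 4/9

Derivation:
FIFO simulation (capacity=3):
  1. access 65: MISS. Cache (old->new): [65]
  2. access 24: MISS. Cache (old->new): [65 24]
  3. access 52: MISS. Cache (old->new): [65 24 52]
  4. access 65: HIT. Cache (old->new): [65 24 52]
  5. access 65: HIT. Cache (old->new): [65 24 52]
  6. access 10: MISS, evict 65. Cache (old->new): [24 52 10]
  7. access 10: HIT. Cache (old->new): [24 52 10]
  8. access 65: MISS, evict 24. Cache (old->new): [52 10 65]
  9. access 65: HIT. Cache (old->new): [52 10 65]
  10. access 59: MISS, evict 52. Cache (old->new): [10 65 59]
  11. access 3: MISS, evict 10. Cache (old->new): [65 59 3]
  12. access 65: HIT. Cache (old->new): [65 59 3]
  13. access 59: HIT. Cache (old->new): [65 59 3]
  14. access 43: MISS, evict 65. Cache (old->new): [59 3 43]
  15. access 59: HIT. Cache (old->new): [59 3 43]
  16. access 43: HIT. Cache (old->new): [59 3 43]
  17. access 10: MISS, evict 59. Cache (old->new): [3 43 10]
  18. access 59: MISS, evict 3. Cache (old->new): [43 10 59]
  19. access 24: MISS, evict 43. Cache (old->new): [10 59 24]
  20. access 24: HIT. Cache (old->new): [10 59 24]
  21. access 59: HIT. Cache (old->new): [10 59 24]
  22. access 52: MISS, evict 10. Cache (old->new): [59 24 52]
  23. access 24: HIT. Cache (old->new): [59 24 52]
  24. access 3: MISS, evict 59. Cache (old->new): [24 52 3]
  25. access 59: MISS, evict 24. Cache (old->new): [52 3 59]
  26. access 57: MISS, evict 52. Cache (old->new): [3 59 57]
  27. access 3: HIT. Cache (old->new): [3 59 57]
Total: 12 hits, 15 misses, 12 evictions

Hit rate = 12/27 = 4/9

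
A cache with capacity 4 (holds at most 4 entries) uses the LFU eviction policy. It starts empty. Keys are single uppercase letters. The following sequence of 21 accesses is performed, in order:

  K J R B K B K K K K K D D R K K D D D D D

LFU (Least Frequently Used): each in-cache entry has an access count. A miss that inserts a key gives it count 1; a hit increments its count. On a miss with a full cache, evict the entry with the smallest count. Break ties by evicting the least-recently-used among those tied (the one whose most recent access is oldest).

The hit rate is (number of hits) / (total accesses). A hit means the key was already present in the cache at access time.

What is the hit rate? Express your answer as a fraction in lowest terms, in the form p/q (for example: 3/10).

Answer: 16/21

Derivation:
LFU simulation (capacity=4):
  1. access K: MISS. Cache: [K(c=1)]
  2. access J: MISS. Cache: [K(c=1) J(c=1)]
  3. access R: MISS. Cache: [K(c=1) J(c=1) R(c=1)]
  4. access B: MISS. Cache: [K(c=1) J(c=1) R(c=1) B(c=1)]
  5. access K: HIT, count now 2. Cache: [J(c=1) R(c=1) B(c=1) K(c=2)]
  6. access B: HIT, count now 2. Cache: [J(c=1) R(c=1) K(c=2) B(c=2)]
  7. access K: HIT, count now 3. Cache: [J(c=1) R(c=1) B(c=2) K(c=3)]
  8. access K: HIT, count now 4. Cache: [J(c=1) R(c=1) B(c=2) K(c=4)]
  9. access K: HIT, count now 5. Cache: [J(c=1) R(c=1) B(c=2) K(c=5)]
  10. access K: HIT, count now 6. Cache: [J(c=1) R(c=1) B(c=2) K(c=6)]
  11. access K: HIT, count now 7. Cache: [J(c=1) R(c=1) B(c=2) K(c=7)]
  12. access D: MISS, evict J(c=1). Cache: [R(c=1) D(c=1) B(c=2) K(c=7)]
  13. access D: HIT, count now 2. Cache: [R(c=1) B(c=2) D(c=2) K(c=7)]
  14. access R: HIT, count now 2. Cache: [B(c=2) D(c=2) R(c=2) K(c=7)]
  15. access K: HIT, count now 8. Cache: [B(c=2) D(c=2) R(c=2) K(c=8)]
  16. access K: HIT, count now 9. Cache: [B(c=2) D(c=2) R(c=2) K(c=9)]
  17. access D: HIT, count now 3. Cache: [B(c=2) R(c=2) D(c=3) K(c=9)]
  18. access D: HIT, count now 4. Cache: [B(c=2) R(c=2) D(c=4) K(c=9)]
  19. access D: HIT, count now 5. Cache: [B(c=2) R(c=2) D(c=5) K(c=9)]
  20. access D: HIT, count now 6. Cache: [B(c=2) R(c=2) D(c=6) K(c=9)]
  21. access D: HIT, count now 7. Cache: [B(c=2) R(c=2) D(c=7) K(c=9)]
Total: 16 hits, 5 misses, 1 evictions

Hit rate = 16/21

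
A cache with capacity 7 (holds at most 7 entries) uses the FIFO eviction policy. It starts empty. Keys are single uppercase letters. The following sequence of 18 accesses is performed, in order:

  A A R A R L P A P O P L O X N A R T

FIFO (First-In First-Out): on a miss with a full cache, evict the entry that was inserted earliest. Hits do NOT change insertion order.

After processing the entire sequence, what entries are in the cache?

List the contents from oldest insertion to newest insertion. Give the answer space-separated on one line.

FIFO simulation (capacity=7):
  1. access A: MISS. Cache (old->new): [A]
  2. access A: HIT. Cache (old->new): [A]
  3. access R: MISS. Cache (old->new): [A R]
  4. access A: HIT. Cache (old->new): [A R]
  5. access R: HIT. Cache (old->new): [A R]
  6. access L: MISS. Cache (old->new): [A R L]
  7. access P: MISS. Cache (old->new): [A R L P]
  8. access A: HIT. Cache (old->new): [A R L P]
  9. access P: HIT. Cache (old->new): [A R L P]
  10. access O: MISS. Cache (old->new): [A R L P O]
  11. access P: HIT. Cache (old->new): [A R L P O]
  12. access L: HIT. Cache (old->new): [A R L P O]
  13. access O: HIT. Cache (old->new): [A R L P O]
  14. access X: MISS. Cache (old->new): [A R L P O X]
  15. access N: MISS. Cache (old->new): [A R L P O X N]
  16. access A: HIT. Cache (old->new): [A R L P O X N]
  17. access R: HIT. Cache (old->new): [A R L P O X N]
  18. access T: MISS, evict A. Cache (old->new): [R L P O X N T]
Total: 10 hits, 8 misses, 1 evictions

Answer: R L P O X N T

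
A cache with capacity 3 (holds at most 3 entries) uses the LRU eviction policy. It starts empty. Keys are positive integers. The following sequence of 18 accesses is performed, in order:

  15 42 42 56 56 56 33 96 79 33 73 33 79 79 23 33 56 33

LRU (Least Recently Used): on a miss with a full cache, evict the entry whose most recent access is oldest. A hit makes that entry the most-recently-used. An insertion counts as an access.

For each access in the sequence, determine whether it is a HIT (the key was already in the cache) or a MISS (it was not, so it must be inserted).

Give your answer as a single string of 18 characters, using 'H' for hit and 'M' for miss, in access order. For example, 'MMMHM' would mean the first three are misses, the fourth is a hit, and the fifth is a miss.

Answer: MMHMHHMMMHMHHHMHMH

Derivation:
LRU simulation (capacity=3):
  1. access 15: MISS. Cache (LRU->MRU): [15]
  2. access 42: MISS. Cache (LRU->MRU): [15 42]
  3. access 42: HIT. Cache (LRU->MRU): [15 42]
  4. access 56: MISS. Cache (LRU->MRU): [15 42 56]
  5. access 56: HIT. Cache (LRU->MRU): [15 42 56]
  6. access 56: HIT. Cache (LRU->MRU): [15 42 56]
  7. access 33: MISS, evict 15. Cache (LRU->MRU): [42 56 33]
  8. access 96: MISS, evict 42. Cache (LRU->MRU): [56 33 96]
  9. access 79: MISS, evict 56. Cache (LRU->MRU): [33 96 79]
  10. access 33: HIT. Cache (LRU->MRU): [96 79 33]
  11. access 73: MISS, evict 96. Cache (LRU->MRU): [79 33 73]
  12. access 33: HIT. Cache (LRU->MRU): [79 73 33]
  13. access 79: HIT. Cache (LRU->MRU): [73 33 79]
  14. access 79: HIT. Cache (LRU->MRU): [73 33 79]
  15. access 23: MISS, evict 73. Cache (LRU->MRU): [33 79 23]
  16. access 33: HIT. Cache (LRU->MRU): [79 23 33]
  17. access 56: MISS, evict 79. Cache (LRU->MRU): [23 33 56]
  18. access 33: HIT. Cache (LRU->MRU): [23 56 33]
Total: 9 hits, 9 misses, 6 evictions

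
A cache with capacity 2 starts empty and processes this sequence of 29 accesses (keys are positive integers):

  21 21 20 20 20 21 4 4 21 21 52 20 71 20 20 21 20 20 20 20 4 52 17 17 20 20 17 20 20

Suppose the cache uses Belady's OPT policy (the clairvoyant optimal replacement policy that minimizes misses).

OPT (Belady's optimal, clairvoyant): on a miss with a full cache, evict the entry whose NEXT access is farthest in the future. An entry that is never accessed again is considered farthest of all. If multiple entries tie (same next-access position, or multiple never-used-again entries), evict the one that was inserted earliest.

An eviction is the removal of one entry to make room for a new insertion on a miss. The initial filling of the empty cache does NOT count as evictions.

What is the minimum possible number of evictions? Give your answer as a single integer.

OPT (Belady) simulation (capacity=2):
  1. access 21: MISS. Cache: [21]
  2. access 21: HIT. Next use of 21: step 6. Cache: [21]
  3. access 20: MISS. Cache: [21 20]
  4. access 20: HIT. Next use of 20: step 5. Cache: [21 20]
  5. access 20: HIT. Next use of 20: step 12. Cache: [21 20]
  6. access 21: HIT. Next use of 21: step 9. Cache: [21 20]
  7. access 4: MISS, evict 20 (next use: step 12). Cache: [21 4]
  8. access 4: HIT. Next use of 4: step 21. Cache: [21 4]
  9. access 21: HIT. Next use of 21: step 10. Cache: [21 4]
  10. access 21: HIT. Next use of 21: step 16. Cache: [21 4]
  11. access 52: MISS, evict 4 (next use: step 21). Cache: [21 52]
  12. access 20: MISS, evict 52 (next use: step 22). Cache: [21 20]
  13. access 71: MISS, evict 21 (next use: step 16). Cache: [20 71]
  14. access 20: HIT. Next use of 20: step 15. Cache: [20 71]
  15. access 20: HIT. Next use of 20: step 17. Cache: [20 71]
  16. access 21: MISS, evict 71 (next use: never). Cache: [20 21]
  17. access 20: HIT. Next use of 20: step 18. Cache: [20 21]
  18. access 20: HIT. Next use of 20: step 19. Cache: [20 21]
  19. access 20: HIT. Next use of 20: step 20. Cache: [20 21]
  20. access 20: HIT. Next use of 20: step 25. Cache: [20 21]
  21. access 4: MISS, evict 21 (next use: never). Cache: [20 4]
  22. access 52: MISS, evict 4 (next use: never). Cache: [20 52]
  23. access 17: MISS, evict 52 (next use: never). Cache: [20 17]
  24. access 17: HIT. Next use of 17: step 27. Cache: [20 17]
  25. access 20: HIT. Next use of 20: step 26. Cache: [20 17]
  26. access 20: HIT. Next use of 20: step 28. Cache: [20 17]
  27. access 17: HIT. Next use of 17: never. Cache: [20 17]
  28. access 20: HIT. Next use of 20: step 29. Cache: [20 17]
  29. access 20: HIT. Next use of 20: never. Cache: [20 17]
Total: 19 hits, 10 misses, 8 evictions

Answer: 8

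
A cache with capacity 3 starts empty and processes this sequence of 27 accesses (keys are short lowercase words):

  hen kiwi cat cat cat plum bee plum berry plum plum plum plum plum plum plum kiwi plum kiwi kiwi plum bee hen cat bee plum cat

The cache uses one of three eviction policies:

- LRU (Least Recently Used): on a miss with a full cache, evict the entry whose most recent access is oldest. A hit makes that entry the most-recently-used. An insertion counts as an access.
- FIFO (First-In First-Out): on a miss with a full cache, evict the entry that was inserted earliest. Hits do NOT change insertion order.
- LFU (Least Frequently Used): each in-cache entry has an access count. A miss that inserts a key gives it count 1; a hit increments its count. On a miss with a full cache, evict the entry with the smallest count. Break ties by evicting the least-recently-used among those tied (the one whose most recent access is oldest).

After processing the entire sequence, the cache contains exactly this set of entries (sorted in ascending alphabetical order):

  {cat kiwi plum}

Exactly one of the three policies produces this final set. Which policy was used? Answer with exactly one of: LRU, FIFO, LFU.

Answer: LFU

Derivation:
Simulating under each policy and comparing final sets:
  LRU: final set = {bee cat plum} -> differs
  FIFO: final set = {cat hen plum} -> differs
  LFU: final set = {cat kiwi plum} -> MATCHES target
Only LFU produces the target set.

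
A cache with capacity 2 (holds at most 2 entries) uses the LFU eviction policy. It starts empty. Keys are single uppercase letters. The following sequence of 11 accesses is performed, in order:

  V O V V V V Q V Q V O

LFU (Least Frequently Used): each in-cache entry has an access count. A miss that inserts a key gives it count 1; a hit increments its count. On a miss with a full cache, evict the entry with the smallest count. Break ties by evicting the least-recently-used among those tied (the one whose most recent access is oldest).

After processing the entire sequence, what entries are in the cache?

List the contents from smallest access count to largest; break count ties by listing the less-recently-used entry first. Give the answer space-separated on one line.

Answer: O V

Derivation:
LFU simulation (capacity=2):
  1. access V: MISS. Cache: [V(c=1)]
  2. access O: MISS. Cache: [V(c=1) O(c=1)]
  3. access V: HIT, count now 2. Cache: [O(c=1) V(c=2)]
  4. access V: HIT, count now 3. Cache: [O(c=1) V(c=3)]
  5. access V: HIT, count now 4. Cache: [O(c=1) V(c=4)]
  6. access V: HIT, count now 5. Cache: [O(c=1) V(c=5)]
  7. access Q: MISS, evict O(c=1). Cache: [Q(c=1) V(c=5)]
  8. access V: HIT, count now 6. Cache: [Q(c=1) V(c=6)]
  9. access Q: HIT, count now 2. Cache: [Q(c=2) V(c=6)]
  10. access V: HIT, count now 7. Cache: [Q(c=2) V(c=7)]
  11. access O: MISS, evict Q(c=2). Cache: [O(c=1) V(c=7)]
Total: 7 hits, 4 misses, 2 evictions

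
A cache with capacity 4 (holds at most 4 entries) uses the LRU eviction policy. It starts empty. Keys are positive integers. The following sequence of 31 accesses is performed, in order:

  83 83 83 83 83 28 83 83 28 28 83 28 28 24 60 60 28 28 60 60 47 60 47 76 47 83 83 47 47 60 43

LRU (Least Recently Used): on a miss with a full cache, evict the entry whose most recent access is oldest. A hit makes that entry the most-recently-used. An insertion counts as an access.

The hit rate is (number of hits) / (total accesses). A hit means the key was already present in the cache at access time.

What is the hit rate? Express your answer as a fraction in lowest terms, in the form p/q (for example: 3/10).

LRU simulation (capacity=4):
  1. access 83: MISS. Cache (LRU->MRU): [83]
  2. access 83: HIT. Cache (LRU->MRU): [83]
  3. access 83: HIT. Cache (LRU->MRU): [83]
  4. access 83: HIT. Cache (LRU->MRU): [83]
  5. access 83: HIT. Cache (LRU->MRU): [83]
  6. access 28: MISS. Cache (LRU->MRU): [83 28]
  7. access 83: HIT. Cache (LRU->MRU): [28 83]
  8. access 83: HIT. Cache (LRU->MRU): [28 83]
  9. access 28: HIT. Cache (LRU->MRU): [83 28]
  10. access 28: HIT. Cache (LRU->MRU): [83 28]
  11. access 83: HIT. Cache (LRU->MRU): [28 83]
  12. access 28: HIT. Cache (LRU->MRU): [83 28]
  13. access 28: HIT. Cache (LRU->MRU): [83 28]
  14. access 24: MISS. Cache (LRU->MRU): [83 28 24]
  15. access 60: MISS. Cache (LRU->MRU): [83 28 24 60]
  16. access 60: HIT. Cache (LRU->MRU): [83 28 24 60]
  17. access 28: HIT. Cache (LRU->MRU): [83 24 60 28]
  18. access 28: HIT. Cache (LRU->MRU): [83 24 60 28]
  19. access 60: HIT. Cache (LRU->MRU): [83 24 28 60]
  20. access 60: HIT. Cache (LRU->MRU): [83 24 28 60]
  21. access 47: MISS, evict 83. Cache (LRU->MRU): [24 28 60 47]
  22. access 60: HIT. Cache (LRU->MRU): [24 28 47 60]
  23. access 47: HIT. Cache (LRU->MRU): [24 28 60 47]
  24. access 76: MISS, evict 24. Cache (LRU->MRU): [28 60 47 76]
  25. access 47: HIT. Cache (LRU->MRU): [28 60 76 47]
  26. access 83: MISS, evict 28. Cache (LRU->MRU): [60 76 47 83]
  27. access 83: HIT. Cache (LRU->MRU): [60 76 47 83]
  28. access 47: HIT. Cache (LRU->MRU): [60 76 83 47]
  29. access 47: HIT. Cache (LRU->MRU): [60 76 83 47]
  30. access 60: HIT. Cache (LRU->MRU): [76 83 47 60]
  31. access 43: MISS, evict 76. Cache (LRU->MRU): [83 47 60 43]
Total: 23 hits, 8 misses, 4 evictions

Hit rate = 23/31

Answer: 23/31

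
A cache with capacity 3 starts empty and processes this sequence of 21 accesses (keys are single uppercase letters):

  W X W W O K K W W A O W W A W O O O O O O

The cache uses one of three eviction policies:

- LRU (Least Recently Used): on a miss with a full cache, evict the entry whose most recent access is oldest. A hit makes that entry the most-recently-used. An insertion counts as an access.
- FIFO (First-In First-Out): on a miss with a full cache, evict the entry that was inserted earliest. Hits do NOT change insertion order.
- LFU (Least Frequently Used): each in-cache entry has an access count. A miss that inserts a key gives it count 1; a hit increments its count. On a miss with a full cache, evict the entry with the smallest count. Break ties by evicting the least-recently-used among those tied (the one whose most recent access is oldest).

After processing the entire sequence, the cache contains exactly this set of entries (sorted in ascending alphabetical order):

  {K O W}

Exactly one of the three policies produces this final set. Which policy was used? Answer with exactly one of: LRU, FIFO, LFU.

Simulating under each policy and comparing final sets:
  LRU: final set = {A O W} -> differs
  FIFO: final set = {A O W} -> differs
  LFU: final set = {K O W} -> MATCHES target
Only LFU produces the target set.

Answer: LFU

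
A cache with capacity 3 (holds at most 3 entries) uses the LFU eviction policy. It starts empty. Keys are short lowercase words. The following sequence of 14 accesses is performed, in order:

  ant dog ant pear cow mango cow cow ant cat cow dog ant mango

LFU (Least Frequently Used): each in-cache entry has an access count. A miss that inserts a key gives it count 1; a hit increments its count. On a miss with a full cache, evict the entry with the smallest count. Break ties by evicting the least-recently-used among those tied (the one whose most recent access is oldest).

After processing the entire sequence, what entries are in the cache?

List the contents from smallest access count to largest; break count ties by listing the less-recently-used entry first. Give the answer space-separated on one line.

LFU simulation (capacity=3):
  1. access ant: MISS. Cache: [ant(c=1)]
  2. access dog: MISS. Cache: [ant(c=1) dog(c=1)]
  3. access ant: HIT, count now 2. Cache: [dog(c=1) ant(c=2)]
  4. access pear: MISS. Cache: [dog(c=1) pear(c=1) ant(c=2)]
  5. access cow: MISS, evict dog(c=1). Cache: [pear(c=1) cow(c=1) ant(c=2)]
  6. access mango: MISS, evict pear(c=1). Cache: [cow(c=1) mango(c=1) ant(c=2)]
  7. access cow: HIT, count now 2. Cache: [mango(c=1) ant(c=2) cow(c=2)]
  8. access cow: HIT, count now 3. Cache: [mango(c=1) ant(c=2) cow(c=3)]
  9. access ant: HIT, count now 3. Cache: [mango(c=1) cow(c=3) ant(c=3)]
  10. access cat: MISS, evict mango(c=1). Cache: [cat(c=1) cow(c=3) ant(c=3)]
  11. access cow: HIT, count now 4. Cache: [cat(c=1) ant(c=3) cow(c=4)]
  12. access dog: MISS, evict cat(c=1). Cache: [dog(c=1) ant(c=3) cow(c=4)]
  13. access ant: HIT, count now 4. Cache: [dog(c=1) cow(c=4) ant(c=4)]
  14. access mango: MISS, evict dog(c=1). Cache: [mango(c=1) cow(c=4) ant(c=4)]
Total: 6 hits, 8 misses, 5 evictions

Answer: mango cow ant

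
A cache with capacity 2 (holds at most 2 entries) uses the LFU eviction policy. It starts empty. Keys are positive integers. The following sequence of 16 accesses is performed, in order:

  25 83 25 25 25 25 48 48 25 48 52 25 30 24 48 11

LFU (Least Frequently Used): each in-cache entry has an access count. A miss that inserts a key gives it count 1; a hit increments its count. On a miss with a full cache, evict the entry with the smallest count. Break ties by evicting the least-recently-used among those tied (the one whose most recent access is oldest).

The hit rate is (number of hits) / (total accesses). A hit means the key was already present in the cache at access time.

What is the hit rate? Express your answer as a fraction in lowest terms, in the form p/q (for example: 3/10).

Answer: 1/2

Derivation:
LFU simulation (capacity=2):
  1. access 25: MISS. Cache: [25(c=1)]
  2. access 83: MISS. Cache: [25(c=1) 83(c=1)]
  3. access 25: HIT, count now 2. Cache: [83(c=1) 25(c=2)]
  4. access 25: HIT, count now 3. Cache: [83(c=1) 25(c=3)]
  5. access 25: HIT, count now 4. Cache: [83(c=1) 25(c=4)]
  6. access 25: HIT, count now 5. Cache: [83(c=1) 25(c=5)]
  7. access 48: MISS, evict 83(c=1). Cache: [48(c=1) 25(c=5)]
  8. access 48: HIT, count now 2. Cache: [48(c=2) 25(c=5)]
  9. access 25: HIT, count now 6. Cache: [48(c=2) 25(c=6)]
  10. access 48: HIT, count now 3. Cache: [48(c=3) 25(c=6)]
  11. access 52: MISS, evict 48(c=3). Cache: [52(c=1) 25(c=6)]
  12. access 25: HIT, count now 7. Cache: [52(c=1) 25(c=7)]
  13. access 30: MISS, evict 52(c=1). Cache: [30(c=1) 25(c=7)]
  14. access 24: MISS, evict 30(c=1). Cache: [24(c=1) 25(c=7)]
  15. access 48: MISS, evict 24(c=1). Cache: [48(c=1) 25(c=7)]
  16. access 11: MISS, evict 48(c=1). Cache: [11(c=1) 25(c=7)]
Total: 8 hits, 8 misses, 6 evictions

Hit rate = 8/16 = 1/2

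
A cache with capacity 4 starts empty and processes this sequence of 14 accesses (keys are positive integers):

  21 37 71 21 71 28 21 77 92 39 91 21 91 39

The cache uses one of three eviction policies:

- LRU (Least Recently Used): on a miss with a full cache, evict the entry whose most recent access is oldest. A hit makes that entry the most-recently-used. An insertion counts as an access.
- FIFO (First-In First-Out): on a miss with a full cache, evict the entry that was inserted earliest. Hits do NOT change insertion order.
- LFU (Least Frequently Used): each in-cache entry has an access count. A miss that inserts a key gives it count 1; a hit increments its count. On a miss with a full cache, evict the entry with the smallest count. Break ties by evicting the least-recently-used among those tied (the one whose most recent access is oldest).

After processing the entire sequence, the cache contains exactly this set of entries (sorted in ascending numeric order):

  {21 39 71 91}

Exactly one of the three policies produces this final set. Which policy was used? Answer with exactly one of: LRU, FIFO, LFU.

Answer: LFU

Derivation:
Simulating under each policy and comparing final sets:
  LRU: final set = {21 39 91 92} -> differs
  FIFO: final set = {21 39 91 92} -> differs
  LFU: final set = {21 39 71 91} -> MATCHES target
Only LFU produces the target set.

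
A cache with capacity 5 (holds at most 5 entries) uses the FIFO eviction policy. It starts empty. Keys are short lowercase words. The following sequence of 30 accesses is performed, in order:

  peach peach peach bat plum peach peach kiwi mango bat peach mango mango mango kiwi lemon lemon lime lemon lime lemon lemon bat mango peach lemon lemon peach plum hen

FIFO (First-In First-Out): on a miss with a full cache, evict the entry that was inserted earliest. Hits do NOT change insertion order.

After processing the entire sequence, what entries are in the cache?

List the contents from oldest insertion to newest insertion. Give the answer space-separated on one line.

FIFO simulation (capacity=5):
  1. access peach: MISS. Cache (old->new): [peach]
  2. access peach: HIT. Cache (old->new): [peach]
  3. access peach: HIT. Cache (old->new): [peach]
  4. access bat: MISS. Cache (old->new): [peach bat]
  5. access plum: MISS. Cache (old->new): [peach bat plum]
  6. access peach: HIT. Cache (old->new): [peach bat plum]
  7. access peach: HIT. Cache (old->new): [peach bat plum]
  8. access kiwi: MISS. Cache (old->new): [peach bat plum kiwi]
  9. access mango: MISS. Cache (old->new): [peach bat plum kiwi mango]
  10. access bat: HIT. Cache (old->new): [peach bat plum kiwi mango]
  11. access peach: HIT. Cache (old->new): [peach bat plum kiwi mango]
  12. access mango: HIT. Cache (old->new): [peach bat plum kiwi mango]
  13. access mango: HIT. Cache (old->new): [peach bat plum kiwi mango]
  14. access mango: HIT. Cache (old->new): [peach bat plum kiwi mango]
  15. access kiwi: HIT. Cache (old->new): [peach bat plum kiwi mango]
  16. access lemon: MISS, evict peach. Cache (old->new): [bat plum kiwi mango lemon]
  17. access lemon: HIT. Cache (old->new): [bat plum kiwi mango lemon]
  18. access lime: MISS, evict bat. Cache (old->new): [plum kiwi mango lemon lime]
  19. access lemon: HIT. Cache (old->new): [plum kiwi mango lemon lime]
  20. access lime: HIT. Cache (old->new): [plum kiwi mango lemon lime]
  21. access lemon: HIT. Cache (old->new): [plum kiwi mango lemon lime]
  22. access lemon: HIT. Cache (old->new): [plum kiwi mango lemon lime]
  23. access bat: MISS, evict plum. Cache (old->new): [kiwi mango lemon lime bat]
  24. access mango: HIT. Cache (old->new): [kiwi mango lemon lime bat]
  25. access peach: MISS, evict kiwi. Cache (old->new): [mango lemon lime bat peach]
  26. access lemon: HIT. Cache (old->new): [mango lemon lime bat peach]
  27. access lemon: HIT. Cache (old->new): [mango lemon lime bat peach]
  28. access peach: HIT. Cache (old->new): [mango lemon lime bat peach]
  29. access plum: MISS, evict mango. Cache (old->new): [lemon lime bat peach plum]
  30. access hen: MISS, evict lemon. Cache (old->new): [lime bat peach plum hen]
Total: 19 hits, 11 misses, 6 evictions

Answer: lime bat peach plum hen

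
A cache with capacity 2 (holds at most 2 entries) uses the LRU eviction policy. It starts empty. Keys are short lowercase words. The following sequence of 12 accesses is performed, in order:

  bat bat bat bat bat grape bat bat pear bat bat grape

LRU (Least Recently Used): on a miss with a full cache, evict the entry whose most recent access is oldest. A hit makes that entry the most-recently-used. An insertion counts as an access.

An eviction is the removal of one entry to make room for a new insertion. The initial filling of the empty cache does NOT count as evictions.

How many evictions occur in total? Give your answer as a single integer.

Answer: 2

Derivation:
LRU simulation (capacity=2):
  1. access bat: MISS. Cache (LRU->MRU): [bat]
  2. access bat: HIT. Cache (LRU->MRU): [bat]
  3. access bat: HIT. Cache (LRU->MRU): [bat]
  4. access bat: HIT. Cache (LRU->MRU): [bat]
  5. access bat: HIT. Cache (LRU->MRU): [bat]
  6. access grape: MISS. Cache (LRU->MRU): [bat grape]
  7. access bat: HIT. Cache (LRU->MRU): [grape bat]
  8. access bat: HIT. Cache (LRU->MRU): [grape bat]
  9. access pear: MISS, evict grape. Cache (LRU->MRU): [bat pear]
  10. access bat: HIT. Cache (LRU->MRU): [pear bat]
  11. access bat: HIT. Cache (LRU->MRU): [pear bat]
  12. access grape: MISS, evict pear. Cache (LRU->MRU): [bat grape]
Total: 8 hits, 4 misses, 2 evictions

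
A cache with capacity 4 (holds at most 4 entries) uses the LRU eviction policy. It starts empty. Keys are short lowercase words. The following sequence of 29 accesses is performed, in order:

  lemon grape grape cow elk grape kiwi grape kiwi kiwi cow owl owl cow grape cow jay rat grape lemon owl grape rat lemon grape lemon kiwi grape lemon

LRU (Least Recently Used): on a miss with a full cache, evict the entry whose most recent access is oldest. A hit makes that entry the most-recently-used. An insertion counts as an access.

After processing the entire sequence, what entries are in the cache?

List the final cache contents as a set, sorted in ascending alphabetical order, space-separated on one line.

LRU simulation (capacity=4):
  1. access lemon: MISS. Cache (LRU->MRU): [lemon]
  2. access grape: MISS. Cache (LRU->MRU): [lemon grape]
  3. access grape: HIT. Cache (LRU->MRU): [lemon grape]
  4. access cow: MISS. Cache (LRU->MRU): [lemon grape cow]
  5. access elk: MISS. Cache (LRU->MRU): [lemon grape cow elk]
  6. access grape: HIT. Cache (LRU->MRU): [lemon cow elk grape]
  7. access kiwi: MISS, evict lemon. Cache (LRU->MRU): [cow elk grape kiwi]
  8. access grape: HIT. Cache (LRU->MRU): [cow elk kiwi grape]
  9. access kiwi: HIT. Cache (LRU->MRU): [cow elk grape kiwi]
  10. access kiwi: HIT. Cache (LRU->MRU): [cow elk grape kiwi]
  11. access cow: HIT. Cache (LRU->MRU): [elk grape kiwi cow]
  12. access owl: MISS, evict elk. Cache (LRU->MRU): [grape kiwi cow owl]
  13. access owl: HIT. Cache (LRU->MRU): [grape kiwi cow owl]
  14. access cow: HIT. Cache (LRU->MRU): [grape kiwi owl cow]
  15. access grape: HIT. Cache (LRU->MRU): [kiwi owl cow grape]
  16. access cow: HIT. Cache (LRU->MRU): [kiwi owl grape cow]
  17. access jay: MISS, evict kiwi. Cache (LRU->MRU): [owl grape cow jay]
  18. access rat: MISS, evict owl. Cache (LRU->MRU): [grape cow jay rat]
  19. access grape: HIT. Cache (LRU->MRU): [cow jay rat grape]
  20. access lemon: MISS, evict cow. Cache (LRU->MRU): [jay rat grape lemon]
  21. access owl: MISS, evict jay. Cache (LRU->MRU): [rat grape lemon owl]
  22. access grape: HIT. Cache (LRU->MRU): [rat lemon owl grape]
  23. access rat: HIT. Cache (LRU->MRU): [lemon owl grape rat]
  24. access lemon: HIT. Cache (LRU->MRU): [owl grape rat lemon]
  25. access grape: HIT. Cache (LRU->MRU): [owl rat lemon grape]
  26. access lemon: HIT. Cache (LRU->MRU): [owl rat grape lemon]
  27. access kiwi: MISS, evict owl. Cache (LRU->MRU): [rat grape lemon kiwi]
  28. access grape: HIT. Cache (LRU->MRU): [rat lemon kiwi grape]
  29. access lemon: HIT. Cache (LRU->MRU): [rat kiwi grape lemon]
Total: 18 hits, 11 misses, 7 evictions

Answer: grape kiwi lemon rat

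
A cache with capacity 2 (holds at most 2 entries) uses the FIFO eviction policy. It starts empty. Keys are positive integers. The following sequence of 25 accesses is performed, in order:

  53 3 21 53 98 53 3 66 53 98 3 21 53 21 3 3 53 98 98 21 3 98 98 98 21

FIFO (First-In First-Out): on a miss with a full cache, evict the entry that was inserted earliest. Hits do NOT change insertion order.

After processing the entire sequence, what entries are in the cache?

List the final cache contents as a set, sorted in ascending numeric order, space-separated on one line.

Answer: 21 98

Derivation:
FIFO simulation (capacity=2):
  1. access 53: MISS. Cache (old->new): [53]
  2. access 3: MISS. Cache (old->new): [53 3]
  3. access 21: MISS, evict 53. Cache (old->new): [3 21]
  4. access 53: MISS, evict 3. Cache (old->new): [21 53]
  5. access 98: MISS, evict 21. Cache (old->new): [53 98]
  6. access 53: HIT. Cache (old->new): [53 98]
  7. access 3: MISS, evict 53. Cache (old->new): [98 3]
  8. access 66: MISS, evict 98. Cache (old->new): [3 66]
  9. access 53: MISS, evict 3. Cache (old->new): [66 53]
  10. access 98: MISS, evict 66. Cache (old->new): [53 98]
  11. access 3: MISS, evict 53. Cache (old->new): [98 3]
  12. access 21: MISS, evict 98. Cache (old->new): [3 21]
  13. access 53: MISS, evict 3. Cache (old->new): [21 53]
  14. access 21: HIT. Cache (old->new): [21 53]
  15. access 3: MISS, evict 21. Cache (old->new): [53 3]
  16. access 3: HIT. Cache (old->new): [53 3]
  17. access 53: HIT. Cache (old->new): [53 3]
  18. access 98: MISS, evict 53. Cache (old->new): [3 98]
  19. access 98: HIT. Cache (old->new): [3 98]
  20. access 21: MISS, evict 3. Cache (old->new): [98 21]
  21. access 3: MISS, evict 98. Cache (old->new): [21 3]
  22. access 98: MISS, evict 21. Cache (old->new): [3 98]
  23. access 98: HIT. Cache (old->new): [3 98]
  24. access 98: HIT. Cache (old->new): [3 98]
  25. access 21: MISS, evict 3. Cache (old->new): [98 21]
Total: 7 hits, 18 misses, 16 evictions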